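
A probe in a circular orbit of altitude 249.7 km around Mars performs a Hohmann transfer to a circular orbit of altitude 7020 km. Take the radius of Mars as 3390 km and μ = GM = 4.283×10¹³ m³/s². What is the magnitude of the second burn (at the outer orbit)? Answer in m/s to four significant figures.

r₁ = 3390 + 249.7 = 3639.7 km = 3.6397×10⁶ m.
r₂ = 3390 + 7020 = 10410 km = 1.0410×10⁷ m.
Transfer ellipse a_t = (r₁ + r₂)/2 = 7.025×10⁶ m.
At r₁: circular v_c1 = √(μ/r₁) = 3430 m/s; transfer-periapsis v_p = √[μ(2/r₁ − 1/a_t)] = 4176 m/s.
At r₂: circular v_c2 = √(μ/r₂) = 2028 m/s; transfer-apoapsis v_a = √[μ(2/r₂ − 1/a_t)] = 1460 m/s.
Δv₂ = v_c2 − v_a = 568.3 m/s.

Δv ≈ 568.3 m/s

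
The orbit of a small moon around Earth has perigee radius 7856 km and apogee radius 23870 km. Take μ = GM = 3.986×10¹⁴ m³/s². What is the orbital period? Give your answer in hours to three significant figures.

T ≈ 5.52 hours

Semi-major axis a = (r_p + r_a)/2 = (7856.0 + 23870)/2 = 15863 km = 1.586×10⁷ m.
By Kepler's third law T = 2π√(a³/μ) = 2π × 3.165×10³ = 1.988×10⁴ s.
= 5.523 hours.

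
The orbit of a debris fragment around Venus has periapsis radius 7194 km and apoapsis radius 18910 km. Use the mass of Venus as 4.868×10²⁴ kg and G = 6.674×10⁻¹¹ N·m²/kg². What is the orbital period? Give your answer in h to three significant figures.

μ = GM = 6.674×10⁻¹¹ × 4.868×10²⁴ = 3.249×10¹⁴ m³/s².
Semi-major axis a = (r_p + r_a)/2 = (7194.0 + 18910)/2 = 13052 km = 1.305×10⁷ m.
By Kepler's third law T = 2π√(a³/μ) = 2π × 2.616×10³ = 1.644×10⁴ s.
= 4.566 h.

T ≈ 4.57 h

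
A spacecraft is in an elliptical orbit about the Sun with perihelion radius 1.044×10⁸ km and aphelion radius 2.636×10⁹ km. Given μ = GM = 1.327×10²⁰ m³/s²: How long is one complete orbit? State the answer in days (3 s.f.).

Semi-major axis a = (r_p + r_a)/2 = (1.0440×10⁸ + 2.6360×10⁹)/2 = 1.3702×10⁹ km = 1.370×10¹² m.
By Kepler's third law T = 2π√(a³/μ) = 2π × 1.392×10⁸ = 8.748×10⁸ s.
= 10130 days.

T ≈ 10100 days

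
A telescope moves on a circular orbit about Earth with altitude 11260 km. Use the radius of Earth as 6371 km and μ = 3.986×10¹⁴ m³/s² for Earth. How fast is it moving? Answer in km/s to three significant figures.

v ≈ 4.75 km/s

r = 6371 + 11260 = 17631 km = 1.7631×10⁷ m.
For a circular orbit v = √(μ/r) = √(3.986×10¹⁴ / 1.763×10⁷) = √(2.261×10⁷) = 4755 m/s.
That is 4.755 km/s.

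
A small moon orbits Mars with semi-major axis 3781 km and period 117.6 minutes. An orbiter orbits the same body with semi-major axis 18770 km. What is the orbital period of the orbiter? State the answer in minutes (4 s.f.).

Kepler's third law: T² ∝ a³, so T₂ = T₁ (a₂/a₁)^(3/2).
a₂/a₁ = 4.964, (a₂/a₁)^(3/2) = 11.06.
T₂ = 117.6 × 11.06 = 1301 minutes.

T₂ ≈ 1301 minutes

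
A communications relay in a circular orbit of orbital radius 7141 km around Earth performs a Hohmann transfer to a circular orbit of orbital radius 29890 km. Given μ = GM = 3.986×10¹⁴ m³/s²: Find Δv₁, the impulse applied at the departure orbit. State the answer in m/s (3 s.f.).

r₁ = 7141 km = 7.141×10⁶ m.
r₂ = 29890 km = 2.989×10⁷ m.
Transfer ellipse a_t = (r₁ + r₂)/2 = 1.852×10⁷ m.
At r₁: circular v_c1 = √(μ/r₁) = 7471 m/s; transfer-perigee v_p = √[μ(2/r₁ − 1/a_t)] = 9493 m/s.
Δv₁ = v_p − v_c1 = 2021 m/s.

Δv ≈ 2020 m/s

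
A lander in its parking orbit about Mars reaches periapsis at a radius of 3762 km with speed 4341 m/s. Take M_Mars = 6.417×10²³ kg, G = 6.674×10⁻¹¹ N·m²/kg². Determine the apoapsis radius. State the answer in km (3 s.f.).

apoapsis radius ≈ 18100 km

μ = GM = 6.674×10⁻¹¹ × 6.417×10²³ = 4.283×10¹³ m³/s².
r_p = 3.762×10⁶ m.
Specific energy ε = v²/2 − μ/r = -1.962×10⁶ J/kg, so a = −μ/(2ε) = 1.091×10⁷ m.
The apsides satisfy r_p + r_a = 2a, so the apoapsis radius is 2a − r_p = 1.807×10⁷ m = 18066 km.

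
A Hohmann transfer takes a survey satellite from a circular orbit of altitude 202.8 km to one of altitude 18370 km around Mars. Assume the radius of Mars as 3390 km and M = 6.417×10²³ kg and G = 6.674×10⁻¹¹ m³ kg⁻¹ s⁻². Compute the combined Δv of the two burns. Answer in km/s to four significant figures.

Δv_total ≈ 1.727 km/s

μ = GM = 6.674×10⁻¹¹ × 6.417×10²³ = 4.283×10¹³ m³/s².
r₁ = 3390 + 202.8 = 3592.8 km = 3.5928×10⁶ m.
r₂ = 3390 + 18370 = 21760 km = 2.1760×10⁷ m.
Transfer ellipse a_t = (r₁ + r₂)/2 = 1.268×10⁷ m.
At r₁: circular v_c1 = √(μ/r₁) = 3453 m/s; transfer-periapsis v_p = √[μ(2/r₁ − 1/a_t)] = 4523 m/s.
Δv₁ = v_p − v_c1 = 1071 m/s.
At r₂: circular v_c2 = √(μ/r₂) = 1403 m/s; transfer-apoapsis v_a = √[μ(2/r₂ − 1/a_t)] = 746.9 m/s.
Δv₂ = v_c2 − v_a = 656.0 m/s.
Total Δv = Δv₁ + Δv₂ = 1727 m/s = 1.727 km/s.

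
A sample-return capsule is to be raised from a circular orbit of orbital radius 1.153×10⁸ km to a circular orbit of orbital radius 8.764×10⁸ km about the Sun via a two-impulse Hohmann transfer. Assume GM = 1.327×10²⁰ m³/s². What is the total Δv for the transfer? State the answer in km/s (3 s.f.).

Δv_total ≈ 17.5 km/s

r₁ = 1.153×10⁸ km = 1.153×10¹¹ m.
r₂ = 8.764×10⁸ km = 8.764×10¹¹ m.
Transfer ellipse a_t = (r₁ + r₂)/2 = 4.958×10¹¹ m.
At r₁: circular v_c1 = √(μ/r₁) = 33930 m/s; transfer-perihelion v_p = √[μ(2/r₁ − 1/a_t)] = 45100 m/s.
Δv₁ = v_p − v_c1 = 11180 m/s.
At r₂: circular v_c2 = √(μ/r₂) = 12310 m/s; transfer-aphelion v_a = √[μ(2/r₂ − 1/a_t)] = 5934 m/s.
Δv₂ = v_c2 − v_a = 6371 m/s.
Total Δv = Δv₁ + Δv₂ = 17550 m/s = 17.55 km/s.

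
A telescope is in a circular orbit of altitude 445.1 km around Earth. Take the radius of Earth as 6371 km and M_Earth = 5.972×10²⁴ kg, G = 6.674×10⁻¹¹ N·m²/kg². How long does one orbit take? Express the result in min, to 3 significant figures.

μ = GM = 6.674×10⁻¹¹ × 5.972×10²⁴ = 3.986×10¹⁴ m³/s².
r = 6371 + 445.1 = 6816.1 km = 6.8161×10⁶ m.
Kepler's third law: T = 2π√(r³/μ) = 2π√((6.816×10⁶)³ / 3.986×10¹⁴).
r³/μ = 7.945×10⁵ s², so T = 2π × 8.914×10² = 5.601×10³ s.
Converting: 5.601×10³ s ÷ 60.00 = 93.34 min.

T ≈ 93.3 min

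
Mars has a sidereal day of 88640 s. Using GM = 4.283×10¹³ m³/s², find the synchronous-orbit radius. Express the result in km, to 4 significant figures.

r_sync ≈ 20430 km

A synchronous orbit has period T, so by Kepler's third law a = (μT²/4π²)^(1/3).
μT²/4π² = 4.283×10¹³ × (8.864×10⁴)² / 39.48 = 8.524×10²¹ m³.
a = 2.043×10⁷ m = 20428 km.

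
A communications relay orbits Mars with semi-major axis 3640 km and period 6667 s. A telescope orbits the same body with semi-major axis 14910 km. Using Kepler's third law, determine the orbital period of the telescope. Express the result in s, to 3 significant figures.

T₂ ≈ 55300 s

Kepler's third law: T² ∝ a³, so T₂ = T₁ (a₂/a₁)^(3/2).
a₂/a₁ = 4.096, (a₂/a₁)^(3/2) = 8.290.
T₂ = 6667 × 8.290 = 55270 s.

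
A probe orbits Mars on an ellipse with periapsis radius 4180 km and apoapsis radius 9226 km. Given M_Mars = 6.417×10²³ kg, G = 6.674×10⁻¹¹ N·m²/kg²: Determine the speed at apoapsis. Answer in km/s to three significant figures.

μ = GM = 6.674×10⁻¹¹ × 6.417×10²³ = 4.283×10¹³ m³/s².
Semi-major axis a = (r_p + r_a)/2 = 6703.0 km = 6.703×10⁶ m.
Vis-viva: v² = μ(2/r − 1/a) = 4.283×10¹³ × (2.168×10⁻⁷ − 1.492×10⁻⁷) = 2.895×10⁶ m²/s².
v = 1701 m/s = 1.701 km/s.

v ≈ 1.70 km/s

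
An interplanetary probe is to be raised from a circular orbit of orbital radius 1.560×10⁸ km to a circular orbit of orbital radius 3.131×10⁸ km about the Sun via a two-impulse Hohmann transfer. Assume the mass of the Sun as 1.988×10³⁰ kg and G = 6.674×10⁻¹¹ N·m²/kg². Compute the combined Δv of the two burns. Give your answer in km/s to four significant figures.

Δv_total ≈ 8.329 km/s

μ = GM = 6.674×10⁻¹¹ × 1.988×10³⁰ = 1.327×10²⁰ m³/s².
r₁ = 1.560×10⁸ km = 1.560×10¹¹ m.
r₂ = 3.131×10⁸ km = 3.131×10¹¹ m.
Transfer ellipse a_t = (r₁ + r₂)/2 = 2.346×10¹¹ m.
At r₁: circular v_c1 = √(μ/r₁) = 29160 m/s; transfer-perihelion v_p = √[μ(2/r₁ − 1/a_t)] = 33690 m/s.
Δv₁ = v_p − v_c1 = 4531 m/s.
At r₂: circular v_c2 = √(μ/r₂) = 20590 m/s; transfer-aphelion v_a = √[μ(2/r₂ − 1/a_t)] = 16790 m/s.
Δv₂ = v_c2 − v_a = 3797 m/s.
Total Δv = Δv₁ + Δv₂ = 8329 m/s = 8.329 km/s.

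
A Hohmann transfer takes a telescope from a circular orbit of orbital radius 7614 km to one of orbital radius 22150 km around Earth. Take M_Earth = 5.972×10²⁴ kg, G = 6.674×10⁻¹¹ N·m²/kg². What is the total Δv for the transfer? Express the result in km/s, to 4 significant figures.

Δv_total ≈ 2.799 km/s

μ = GM = 6.674×10⁻¹¹ × 5.972×10²⁴ = 3.986×10¹⁴ m³/s².
r₁ = 7614 km = 7.614×10⁶ m.
r₂ = 22150 km = 2.215×10⁷ m.
Transfer ellipse a_t = (r₁ + r₂)/2 = 1.488×10⁷ m.
At r₁: circular v_c1 = √(μ/r₁) = 7235 m/s; transfer-perigee v_p = √[μ(2/r₁ − 1/a_t)] = 8827 m/s.
Δv₁ = v_p − v_c1 = 1592 m/s.
At r₂: circular v_c2 = √(μ/r₂) = 4242 m/s; transfer-apogee v_a = √[μ(2/r₂ − 1/a_t)] = 3034 m/s.
Δv₂ = v_c2 − v_a = 1208 m/s.
Total Δv = Δv₁ + Δv₂ = 2799 m/s = 2.799 km/s.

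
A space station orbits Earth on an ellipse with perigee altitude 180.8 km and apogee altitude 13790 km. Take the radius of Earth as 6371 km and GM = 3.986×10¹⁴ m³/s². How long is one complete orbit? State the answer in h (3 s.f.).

T ≈ 4.27 h

r_p = 6371 + 180.8 = 6551.8 km = 6.5518×10⁶ m.
r_a = 6371 + 13790 = 20161 km = 2.0161×10⁷ m.
Semi-major axis a = (r_p + r_a)/2 = (6551.8 + 20161)/2 = 13356 km = 1.336×10⁷ m.
By Kepler's third law T = 2π√(a³/μ) = 2π × 2.445×10³ = 1.536×10⁴ s.
= 4.267 h.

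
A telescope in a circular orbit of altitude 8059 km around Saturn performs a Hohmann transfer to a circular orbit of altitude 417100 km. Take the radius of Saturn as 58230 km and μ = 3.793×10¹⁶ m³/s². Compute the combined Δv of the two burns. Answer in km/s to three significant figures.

Δv_total ≈ 12.3 km/s

r₁ = 58230 + 8059 = 66289 km = 6.6289×10⁷ m.
r₂ = 58230 + 417100 = 475330 km = 4.7533×10⁸ m.
Transfer ellipse a_t = (r₁ + r₂)/2 = 2.708×10⁸ m.
At r₁: circular v_c1 = √(μ/r₁) = 23920 m/s; transfer-perikrone v_p = √[μ(2/r₁ − 1/a_t)] = 31690 m/s.
Δv₁ = v_p − v_c1 = 7771 m/s.
At r₂: circular v_c2 = √(μ/r₂) = 8933 m/s; transfer-apokrone v_a = √[μ(2/r₂ − 1/a_t)] = 4420 m/s.
Δv₂ = v_c2 − v_a = 4513 m/s.
Total Δv = Δv₁ + Δv₂ = 12280 m/s = 12.28 km/s.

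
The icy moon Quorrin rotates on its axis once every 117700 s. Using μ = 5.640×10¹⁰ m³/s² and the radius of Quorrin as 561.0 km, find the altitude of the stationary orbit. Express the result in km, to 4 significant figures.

A synchronous orbit has period T, so by Kepler's third law a = (μT²/4π²)^(1/3).
μT²/4π² = 5.640×10¹⁰ × (1.177×10⁵)² / 39.48 = 1.979×10¹⁹ m³.
a = 2.705×10⁶ m = 2704.9 km.
Altitude h = a − R = 2704.9 − 561.0 = 2143.9 km.

h_sync ≈ 2144 km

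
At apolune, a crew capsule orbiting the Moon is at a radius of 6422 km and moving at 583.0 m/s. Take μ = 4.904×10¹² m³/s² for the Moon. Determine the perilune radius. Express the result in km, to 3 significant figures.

perilune radius ≈ 1840 km

r_a = 6.422×10⁶ m.
Specific energy ε = v²/2 − μ/r = -5.937×10⁵ J/kg, so a = −μ/(2ε) = 4.130×10⁶ m.
The apsides satisfy r_p + r_a = 2a, so the perilune radius is 2a − r_a = 1.838×10⁶ m = 1838.3 km.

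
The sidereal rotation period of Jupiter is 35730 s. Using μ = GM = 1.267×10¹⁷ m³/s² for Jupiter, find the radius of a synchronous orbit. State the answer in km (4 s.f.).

A synchronous orbit has period T, so by Kepler's third law a = (μT²/4π²)^(1/3).
μT²/4π² = 1.267×10¹⁷ × (3.573×10⁴)² / 39.48 = 4.097×10²⁴ m³.
a = 1.600×10⁸ m = 1.6002×10⁵ km.

r_sync ≈ 1.600×10⁵ km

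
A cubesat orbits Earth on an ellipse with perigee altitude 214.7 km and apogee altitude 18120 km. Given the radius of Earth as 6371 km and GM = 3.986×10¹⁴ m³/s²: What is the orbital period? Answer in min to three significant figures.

r_p = 6371 + 214.7 = 6585.7 km = 6.5857×10⁶ m.
r_a = 6371 + 18120 = 24491 km = 2.4491×10⁷ m.
Semi-major axis a = (r_p + r_a)/2 = (6585.7 + 24491)/2 = 15538 km = 1.554×10⁷ m.
By Kepler's third law T = 2π√(a³/μ) = 2π × 3.068×10³ = 1.928×10⁴ s.
= 321.3 min.

T ≈ 321 min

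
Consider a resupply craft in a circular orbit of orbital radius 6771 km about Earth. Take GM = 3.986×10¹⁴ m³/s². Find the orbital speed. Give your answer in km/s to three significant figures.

r = 6771 km = 6.771×10⁶ m.
For a circular orbit v = √(μ/r) = √(3.986×10¹⁴ / 6.771×10⁶) = √(5.887×10⁷) = 7673 m/s.
That is 7.673 km/s.

v ≈ 7.67 km/s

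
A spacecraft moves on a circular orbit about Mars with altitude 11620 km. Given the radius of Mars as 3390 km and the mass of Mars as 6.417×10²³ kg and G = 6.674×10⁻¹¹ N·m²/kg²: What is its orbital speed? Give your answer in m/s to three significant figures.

μ = GM = 6.674×10⁻¹¹ × 6.417×10²³ = 4.283×10¹³ m³/s².
r = 3390 + 11620 = 15010 km = 1.5010×10⁷ m.
For a circular orbit v = √(μ/r) = √(4.283×10¹³ / 1.501×10⁷) = √(2.853×10⁶) = 1689 m/s.

v ≈ 1690 m/s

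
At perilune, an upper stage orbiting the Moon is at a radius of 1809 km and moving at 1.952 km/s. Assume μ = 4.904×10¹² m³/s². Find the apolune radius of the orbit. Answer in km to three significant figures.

r_p = 1.809×10⁶ m.
Specific energy ε = v²/2 − μ/r = -8.057×10⁵ J/kg, so a = −μ/(2ε) = 3.043×10⁶ m.
The apsides satisfy r_p + r_a = 2a, so the apolune radius is 2a − r_p = 4.277×10⁶ m = 4277.3 km.

apolune radius ≈ 4280 km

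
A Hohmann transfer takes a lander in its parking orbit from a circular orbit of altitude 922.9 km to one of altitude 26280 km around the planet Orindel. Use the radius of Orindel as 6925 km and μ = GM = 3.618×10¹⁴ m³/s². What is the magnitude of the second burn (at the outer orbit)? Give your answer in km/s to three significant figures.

Δv ≈ 1.26 km/s

r₁ = 6925 + 922.9 = 7847.9 km = 7.8479×10⁶ m.
r₂ = 6925 + 26280 = 33205 km = 3.3205×10⁷ m.
Transfer ellipse a_t = (r₁ + r₂)/2 = 2.053×10⁷ m.
At r₁: circular v_c1 = √(μ/r₁) = 6790 m/s; transfer-periapsis v_p = √[μ(2/r₁ − 1/a_t)] = 8636 m/s.
At r₂: circular v_c2 = √(μ/r₂) = 3301 m/s; transfer-apoapsis v_a = √[μ(2/r₂ − 1/a_t)] = 2041 m/s.
Δv₂ = v_c2 − v_a = 1260 m/s.
= 1.260 km/s.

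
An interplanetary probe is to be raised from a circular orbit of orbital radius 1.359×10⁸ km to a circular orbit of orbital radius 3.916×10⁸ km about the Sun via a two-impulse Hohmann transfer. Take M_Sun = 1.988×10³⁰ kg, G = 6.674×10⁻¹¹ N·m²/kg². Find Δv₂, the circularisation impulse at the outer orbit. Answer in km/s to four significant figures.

μ = GM = 6.674×10⁻¹¹ × 1.988×10³⁰ = 1.327×10²⁰ m³/s².
r₁ = 1.359×10⁸ km = 1.359×10¹¹ m.
r₂ = 3.916×10⁸ km = 3.916×10¹¹ m.
Transfer ellipse a_t = (r₁ + r₂)/2 = 2.638×10¹¹ m.
At r₁: circular v_c1 = √(μ/r₁) = 31250 m/s; transfer-perihelion v_p = √[μ(2/r₁ − 1/a_t)] = 38070 m/s.
At r₂: circular v_c2 = √(μ/r₂) = 18410 m/s; transfer-aphelion v_a = √[μ(2/r₂ − 1/a_t)] = 13210 m/s.
Δv₂ = v_c2 − v_a = 5194 m/s.
= 5.194 km/s.

Δv ≈ 5.194 km/s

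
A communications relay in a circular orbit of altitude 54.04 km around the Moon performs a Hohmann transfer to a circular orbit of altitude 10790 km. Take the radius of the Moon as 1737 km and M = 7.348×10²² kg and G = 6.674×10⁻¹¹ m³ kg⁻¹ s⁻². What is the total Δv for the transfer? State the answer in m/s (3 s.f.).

μ = GM = 6.674×10⁻¹¹ × 7.348×10²² = 4.904×10¹² m³/s².
r₁ = 1737 + 54.04 = 1791.0 km = 1.7910×10⁶ m.
r₂ = 1737 + 10790 = 12527 km = 1.2527×10⁷ m.
Transfer ellipse a_t = (r₁ + r₂)/2 = 7.159×10⁶ m.
At r₁: circular v_c1 = √(μ/r₁) = 1655 m/s; transfer-perilune v_p = √[μ(2/r₁ − 1/a_t)] = 2189 m/s.
Δv₁ = v_p − v_c1 = 534.2 m/s.
At r₂: circular v_c2 = √(μ/r₂) = 625.7 m/s; transfer-apolune v_a = √[μ(2/r₂ − 1/a_t)] = 313.0 m/s.
Δv₂ = v_c2 − v_a = 312.7 m/s.
Total Δv = Δv₁ + Δv₂ = 846.9 m/s.

Δv_total ≈ 847 m/s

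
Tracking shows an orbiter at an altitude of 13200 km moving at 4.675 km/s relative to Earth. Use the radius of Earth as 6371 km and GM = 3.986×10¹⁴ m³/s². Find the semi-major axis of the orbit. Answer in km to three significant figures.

r = 6371 + 13200 = 19571 km = 1.957×10⁷ m.
Vis-viva rearranged: 1/a = 2/r − v²/μ = 1.022×10⁻⁷ − 5.483×10⁻⁸ = 4.736×10⁻⁸ m⁻¹.
a = 2.111×10⁷ m = 21114 km.

a ≈ 21100 km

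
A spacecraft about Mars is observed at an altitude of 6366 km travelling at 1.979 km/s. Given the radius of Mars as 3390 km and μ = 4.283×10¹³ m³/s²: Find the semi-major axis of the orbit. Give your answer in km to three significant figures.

a ≈ 8810 km

r = 3390 + 6366 = 9756.0 km = 9.756×10⁶ m.
Specific orbital energy ε = v²/2 − μ/r = (1979)²/2 − 4.283×10¹³/9.756×10⁶ = -2.432×10⁶ J/kg.
Since ε = −μ/(2a), a = −μ/(2ε) = 8.806×10⁶ m = 8805.9 km.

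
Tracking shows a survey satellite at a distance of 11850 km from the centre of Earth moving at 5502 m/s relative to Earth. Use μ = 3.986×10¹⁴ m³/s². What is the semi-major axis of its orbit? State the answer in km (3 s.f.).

a ≈ 10800 km

r = 1.185×10⁷ m.
Vis-viva rearranged: 1/a = 2/r − v²/μ = 1.688×10⁻⁷ − 7.595×10⁻⁸ = 9.283×10⁻⁸ m⁻¹.
a = 1.077×10⁷ m = 10772 km.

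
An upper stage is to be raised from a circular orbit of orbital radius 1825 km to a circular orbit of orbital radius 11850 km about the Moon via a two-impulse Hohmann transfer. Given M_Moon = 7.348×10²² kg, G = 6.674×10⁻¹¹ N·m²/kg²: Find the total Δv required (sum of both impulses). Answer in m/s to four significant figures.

μ = GM = 6.674×10⁻¹¹ × 7.348×10²² = 4.904×10¹² m³/s².
r₁ = 1825 km = 1.825×10⁶ m.
r₂ = 11850 km = 1.185×10⁷ m.
Transfer ellipse a_t = (r₁ + r₂)/2 = 6.838×10⁶ m.
At r₁: circular v_c1 = √(μ/r₁) = 1639 m/s; transfer-perilune v_p = √[μ(2/r₁ − 1/a_t)] = 2158 m/s.
Δv₁ = v_p − v_c1 = 518.8 m/s.
At r₂: circular v_c2 = √(μ/r₂) = 643.3 m/s; transfer-apolune v_a = √[μ(2/r₂ − 1/a_t)] = 332.4 m/s.
Δv₂ = v_c2 − v_a = 311.0 m/s.
Total Δv = Δv₁ + Δv₂ = 829.7 m/s.

Δv_total ≈ 829.7 m/s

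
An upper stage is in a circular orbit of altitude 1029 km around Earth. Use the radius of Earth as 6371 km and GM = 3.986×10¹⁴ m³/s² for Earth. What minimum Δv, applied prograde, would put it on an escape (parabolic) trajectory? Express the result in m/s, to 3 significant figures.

Δv ≈ 3040 m/s

r = 6371 + 1029 = 7400.0 km = 7.4000×10⁶ m.
Circular speed v_c = √(μ/r) = 7339 m/s.
Escape speed v_esc = √(2μ/r) = √2 × v_c = 10380 m/s.
Δv = v_esc − v_c = 3040 m/s.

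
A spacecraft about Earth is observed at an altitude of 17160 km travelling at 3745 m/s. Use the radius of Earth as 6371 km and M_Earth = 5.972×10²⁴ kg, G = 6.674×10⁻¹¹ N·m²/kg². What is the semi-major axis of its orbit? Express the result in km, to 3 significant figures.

μ = GM = 6.674×10⁻¹¹ × 5.972×10²⁴ = 3.986×10¹⁴ m³/s².
r = 6371 + 17160 = 23531 km = 2.353×10⁷ m.
Specific orbital energy ε = v²/2 − μ/r = (3745)²/2 − 3.986×10¹⁴/2.353×10⁷ = -9.926×10⁶ J/kg.
Since ε = −μ/(2a), a = −μ/(2ε) = 2.008×10⁷ m = 20078 km.

a ≈ 20100 km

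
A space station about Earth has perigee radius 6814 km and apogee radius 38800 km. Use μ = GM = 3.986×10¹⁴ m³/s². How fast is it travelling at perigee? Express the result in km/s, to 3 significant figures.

v ≈ 9.98 km/s

Semi-major axis a = (r_p + r_a)/2 = 22807 km = 2.281×10⁷ m.
Vis-viva: v² = μ(2/r − 1/a) = 3.986×10¹⁴ × (2.935×10⁻⁷ − 4.385×10⁻⁸) = 9.952×10⁷ m²/s².
v = 9976 m/s = 9.976 km/s.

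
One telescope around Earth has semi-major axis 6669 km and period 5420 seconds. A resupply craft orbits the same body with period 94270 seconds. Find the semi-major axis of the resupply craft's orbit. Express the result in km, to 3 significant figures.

Kepler's third law: a³ ∝ T², so a₂ = a₁ (T₂/T₁)^(2/3).
T₂/T₁ = 17.39, (T₂/T₁)^(2/3) = 6.713.
a₂ = 6669 × 6.713 = 44770 km.

a₂ ≈ 44800 km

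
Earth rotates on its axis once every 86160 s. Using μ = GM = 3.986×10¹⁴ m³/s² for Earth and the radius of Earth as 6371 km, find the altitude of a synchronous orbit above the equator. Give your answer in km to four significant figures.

A synchronous orbit has period T, so by Kepler's third law a = (μT²/4π²)^(1/3).
μT²/4π² = 3.986×10¹⁴ × (8.616×10⁴)² / 39.48 = 7.495×10²² m³.
a = 4.216×10⁷ m = 42163 km.
Altitude h = a − R = 42163 − 6371 = 35792 km.

h_sync ≈ 35790 km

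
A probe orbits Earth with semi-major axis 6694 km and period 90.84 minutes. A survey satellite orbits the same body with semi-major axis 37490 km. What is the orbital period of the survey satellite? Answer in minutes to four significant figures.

T₂ ≈ 1204 minutes

Kepler's third law: T² ∝ a³, so T₂ = T₁ (a₂/a₁)^(3/2).
a₂/a₁ = 5.601, (a₂/a₁)^(3/2) = 13.25.
T₂ = 90.84 × 13.25 = 1204 minutes.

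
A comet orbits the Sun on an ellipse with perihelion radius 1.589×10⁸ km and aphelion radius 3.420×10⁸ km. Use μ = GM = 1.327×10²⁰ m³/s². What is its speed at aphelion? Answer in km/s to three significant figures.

v ≈ 15.7 km/s

Semi-major axis a = (r_p + r_a)/2 = 2.5045×10⁸ km = 2.504×10¹¹ m.
Vis-viva: v² = μ(2/r − 1/a) = 1.327×10²⁰ × (5.848×10⁻¹² − 3.993×10⁻¹²) = 2.462×10⁸ m²/s².
v = 15690 m/s = 15.69 km/s.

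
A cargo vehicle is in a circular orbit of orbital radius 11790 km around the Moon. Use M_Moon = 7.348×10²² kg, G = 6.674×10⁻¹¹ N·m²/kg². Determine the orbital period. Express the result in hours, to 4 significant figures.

T ≈ 31.91 hours

μ = GM = 6.674×10⁻¹¹ × 7.348×10²² = 4.904×10¹² m³/s².
r = 11790 km = 1.179×10⁷ m.
Kepler's third law: T = 2π√(r³/μ) = 2π√((1.179×10⁷)³ / 4.904×10¹²).
r³/μ = 3.342×10⁸ s², so T = 2π × 1.828×10⁴ = 1.149×10⁵ s.
Converting: 1.149×10⁵ s ÷ 3600 = 31.91 hours.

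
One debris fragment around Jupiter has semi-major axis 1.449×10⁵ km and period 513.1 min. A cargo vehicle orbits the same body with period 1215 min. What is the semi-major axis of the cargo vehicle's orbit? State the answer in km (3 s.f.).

Kepler's third law: a³ ∝ T², so a₂ = a₁ (T₂/T₁)^(2/3).
T₂/T₁ = 2.368, (T₂/T₁)^(2/3) = 1.777.
a₂ = 1.449×10⁵ × 1.777 = 2.574×10⁵ km.

a₂ ≈ 2.57×10⁵ km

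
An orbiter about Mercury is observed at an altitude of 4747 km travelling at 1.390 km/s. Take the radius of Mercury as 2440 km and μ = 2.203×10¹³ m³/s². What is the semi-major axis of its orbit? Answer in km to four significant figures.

a ≈ 5247 km

r = 2440 + 4747 = 7187.0 km = 7.187×10⁶ m.
Vis-viva rearranged: 1/a = 2/r − v²/μ = 2.783×10⁻⁷ − 8.770×10⁻⁸ = 1.906×10⁻⁷ m⁻¹.
a = 5.247×10⁶ m = 5247.2 km.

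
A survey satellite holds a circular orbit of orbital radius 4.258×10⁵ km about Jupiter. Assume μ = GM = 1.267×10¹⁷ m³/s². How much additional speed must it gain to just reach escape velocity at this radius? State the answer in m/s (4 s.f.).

Δv ≈ 7145 m/s

r = 4.258×10⁵ km = 4.258×10⁸ m.
Circular speed v_c = √(μ/r) = 17250 m/s.
Escape speed v_esc = √(2μ/r) = √2 × v_c = 24390 m/s.
Δv = v_esc − v_c = 7145 m/s.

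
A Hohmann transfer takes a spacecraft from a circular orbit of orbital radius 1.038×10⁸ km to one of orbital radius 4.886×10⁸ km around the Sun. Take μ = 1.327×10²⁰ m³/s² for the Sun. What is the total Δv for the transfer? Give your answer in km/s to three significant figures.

r₁ = 1.038×10⁸ km = 1.038×10¹¹ m.
r₂ = 4.886×10⁸ km = 4.886×10¹¹ m.
Transfer ellipse a_t = (r₁ + r₂)/2 = 2.962×10¹¹ m.
At r₁: circular v_c1 = √(μ/r₁) = 35760 m/s; transfer-perihelion v_p = √[μ(2/r₁ − 1/a_t)] = 45920 m/s.
Δv₁ = v_p − v_c1 = 10170 m/s.
At r₂: circular v_c2 = √(μ/r₂) = 16480 m/s; transfer-aphelion v_a = √[μ(2/r₂ − 1/a_t)] = 9756 m/s.
Δv₂ = v_c2 − v_a = 6724 m/s.
Total Δv = Δv₁ + Δv₂ = 16890 m/s = 16.89 km/s.

Δv_total ≈ 16.9 km/s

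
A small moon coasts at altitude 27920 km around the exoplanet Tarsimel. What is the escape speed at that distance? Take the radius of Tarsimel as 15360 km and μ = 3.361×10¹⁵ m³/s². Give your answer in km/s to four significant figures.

r = 15360 + 27920 = 43280 km = 4.3280×10⁷ m.
Escape speed v_esc = √(2μ/r) = √(2 × 3.361×10¹⁵ / 4.328×10⁷) = √(1.553×10⁸) = 12460 m/s.
= 12.46 km/s.

v_esc ≈ 12.46 km/s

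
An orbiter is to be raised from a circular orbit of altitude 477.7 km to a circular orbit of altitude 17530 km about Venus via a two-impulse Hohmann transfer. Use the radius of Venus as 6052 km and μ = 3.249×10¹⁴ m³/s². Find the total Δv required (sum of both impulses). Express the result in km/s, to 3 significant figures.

Δv_total ≈ 3.04 km/s

r₁ = 6052 + 477.7 = 6529.7 km = 6.5297×10⁶ m.
r₂ = 6052 + 17530 = 23582 km = 2.3582×10⁷ m.
Transfer ellipse a_t = (r₁ + r₂)/2 = 1.506×10⁷ m.
At r₁: circular v_c1 = √(μ/r₁) = 7054 m/s; transfer-periapsis v_p = √[μ(2/r₁ − 1/a_t)] = 8828 m/s.
Δv₁ = v_p − v_c1 = 1774 m/s.
At r₂: circular v_c2 = √(μ/r₂) = 3712 m/s; transfer-apoapsis v_a = √[μ(2/r₂ − 1/a_t)] = 2444 m/s.
Δv₂ = v_c2 − v_a = 1267 m/s.
Total Δv = Δv₁ + Δv₂ = 3042 m/s = 3.042 km/s.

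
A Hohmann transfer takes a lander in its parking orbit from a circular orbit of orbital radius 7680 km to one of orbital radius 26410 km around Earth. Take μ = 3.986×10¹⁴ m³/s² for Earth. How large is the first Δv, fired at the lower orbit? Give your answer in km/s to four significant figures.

r₁ = 7680 km = 7.680×10⁶ m.
r₂ = 26410 km = 2.641×10⁷ m.
Transfer ellipse a_t = (r₁ + r₂)/2 = 1.704×10⁷ m.
At r₁: circular v_c1 = √(μ/r₁) = 7204 m/s; transfer-perigee v_p = √[μ(2/r₁ − 1/a_t)] = 8968 m/s.
Δv₁ = v_p − v_c1 = 1763 m/s.
= 1.763 km/s.

Δv ≈ 1.763 km/s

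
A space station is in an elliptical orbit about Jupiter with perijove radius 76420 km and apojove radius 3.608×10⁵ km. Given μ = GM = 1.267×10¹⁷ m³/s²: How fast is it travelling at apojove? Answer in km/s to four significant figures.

v ≈ 11.08 km/s

Semi-major axis a = (r_p + r_a)/2 = 2.1861×10⁵ km = 2.186×10⁸ m.
Vis-viva: v² = μ(2/r − 1/a) = 1.267×10¹⁷ × (5.543×10⁻⁹ − 4.574×10⁻⁹) = 1.228×10⁸ m²/s².
v = 11080 m/s = 11.08 km/s.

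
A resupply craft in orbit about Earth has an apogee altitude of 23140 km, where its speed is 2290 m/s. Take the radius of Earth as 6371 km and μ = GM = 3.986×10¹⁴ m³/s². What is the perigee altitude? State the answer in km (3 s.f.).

r_a = 6371 + 23140 = 29511 km = 2.951×10⁷ m.
Specific energy ε = v²/2 − μ/r = -1.088×10⁷ J/kg, so a = −μ/(2ε) = 1.831×10⁷ m.
The apsides satisfy r_p + r_a = 2a, so the perigee radius is 2a − r_a = 7.109×10⁶ m = 7108.9 km.
Perigee altitude = 7108.9 − 6371 = 737.95 km.

perigee altitude ≈ 738 km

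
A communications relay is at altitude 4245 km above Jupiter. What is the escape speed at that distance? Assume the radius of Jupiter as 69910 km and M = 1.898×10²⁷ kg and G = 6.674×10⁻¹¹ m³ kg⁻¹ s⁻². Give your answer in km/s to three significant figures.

v_esc ≈ 58.5 km/s

μ = GM = 6.674×10⁻¹¹ × 1.898×10²⁷ = 1.267×10¹⁷ m³/s².
r = 69910 + 4245 = 74155 km = 7.4155×10⁷ m.
Escape speed v_esc = √(2μ/r) = √(2 × 1.267×10¹⁷ / 7.416×10⁷) = √(3.416×10⁹) = 58450 m/s.
= 58.45 km/s.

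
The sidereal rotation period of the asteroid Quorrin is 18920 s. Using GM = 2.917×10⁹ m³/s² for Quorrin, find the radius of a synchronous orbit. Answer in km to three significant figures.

r_sync ≈ 298 km

A synchronous orbit has period T, so by Kepler's third law a = (μT²/4π²)^(1/3).
μT²/4π² = 2.917×10⁹ × (1.892×10⁴)² / 39.48 = 2.645×10¹⁶ m³.
a = 2.979×10⁵ m = 297.95 km.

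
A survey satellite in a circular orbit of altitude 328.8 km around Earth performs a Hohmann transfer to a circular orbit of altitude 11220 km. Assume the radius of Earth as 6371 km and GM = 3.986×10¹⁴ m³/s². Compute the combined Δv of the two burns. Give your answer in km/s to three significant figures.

Δv_total ≈ 2.79 km/s

r₁ = 6371 + 328.8 = 6699.8 km = 6.6998×10⁶ m.
r₂ = 6371 + 11220 = 17591 km = 1.7591×10⁷ m.
Transfer ellipse a_t = (r₁ + r₂)/2 = 1.215×10⁷ m.
At r₁: circular v_c1 = √(μ/r₁) = 7713 m/s; transfer-perigee v_p = √[μ(2/r₁ − 1/a_t)] = 9283 m/s.
Δv₁ = v_p − v_c1 = 1570 m/s.
At r₂: circular v_c2 = √(μ/r₂) = 4760 m/s; transfer-apogee v_a = √[μ(2/r₂ − 1/a_t)] = 3535 m/s.
Δv₂ = v_c2 − v_a = 1225 m/s.
Total Δv = Δv₁ + Δv₂ = 2794 m/s = 2.794 km/s.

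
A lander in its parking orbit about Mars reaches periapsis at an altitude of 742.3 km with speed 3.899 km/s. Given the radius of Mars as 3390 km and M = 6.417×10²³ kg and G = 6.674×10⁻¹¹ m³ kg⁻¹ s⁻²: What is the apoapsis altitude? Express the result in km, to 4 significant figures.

μ = GM = 6.674×10⁻¹¹ × 6.417×10²³ = 4.283×10¹³ m³/s².
r_p = 3390 + 742.3 = 4132.3 km = 4.132×10⁶ m.
Specific energy ε = v²/2 − μ/r = -2.763×10⁶ J/kg, so a = −μ/(2ε) = 7.750×10⁶ m.
The apsides satisfy r_p + r_a = 2a, so the apoapsis radius is 2a − r_p = 1.137×10⁷ m = 11369 km.
Apoapsis altitude = 11369 − 3390 = 7978.6 km.

apoapsis altitude ≈ 7979 km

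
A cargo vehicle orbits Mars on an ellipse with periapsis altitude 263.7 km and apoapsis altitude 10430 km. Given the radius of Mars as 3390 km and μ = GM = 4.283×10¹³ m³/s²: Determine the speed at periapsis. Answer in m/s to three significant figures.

v ≈ 4310 m/s

r_p = 3390 + 263.7 = 3653.7 km = 3.6537×10⁶ m.
r_a = 3390 + 10430 = 13820 km = 1.3820×10⁷ m.
Semi-major axis a = (r_p + r_a)/2 = 8736.9 km = 8.737×10⁶ m.
Vis-viva: v² = μ(2/r − 1/a) = 4.283×10¹³ × (5.474×10⁻⁷ − 1.145×10⁻⁷) = 1.854×10⁷ m²/s².
v = 4306 m/s.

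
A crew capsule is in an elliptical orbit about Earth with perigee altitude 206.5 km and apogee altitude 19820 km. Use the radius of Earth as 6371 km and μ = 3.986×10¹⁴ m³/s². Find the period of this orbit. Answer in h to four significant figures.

T ≈ 5.798 h

r_p = 6371 + 206.5 = 6577.5 km = 6.5775×10⁶ m.
r_a = 6371 + 19820 = 26191 km = 2.6191×10⁷ m.
Semi-major axis a = (r_p + r_a)/2 = (6577.5 + 26191)/2 = 16384 km = 1.638×10⁷ m.
By Kepler's third law T = 2π√(a³/μ) = 2π × 3.322×10³ = 2.087×10⁴ s.
= 5.798 h.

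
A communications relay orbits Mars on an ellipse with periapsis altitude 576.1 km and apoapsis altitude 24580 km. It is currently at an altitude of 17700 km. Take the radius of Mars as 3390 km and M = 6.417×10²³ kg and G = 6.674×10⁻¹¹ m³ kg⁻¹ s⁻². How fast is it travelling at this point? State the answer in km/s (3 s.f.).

μ = GM = 6.674×10⁻¹¹ × 6.417×10²³ = 4.283×10¹³ m³/s².
r_p = 3390 + 576.1 = 3966.1 km = 3.9661×10⁶ m.
r_a = 3390 + 24580 = 27970 km = 2.7970×10⁷ m.
r = 3390 + 17700 = 21090 km = 2.109×10⁷ m.
Semi-major axis a = (r_p + r_a)/2 = 15968 km = 1.597×10⁷ m.
Vis-viva: v² = μ(2/r − 1/a) = 4.283×10¹³ × (9.483×10⁻⁸ − 6.263×10⁻⁸) = 1.379×10⁶ m²/s².
v = 1174 m/s = 1.174 km/s.

v ≈ 1.17 km/s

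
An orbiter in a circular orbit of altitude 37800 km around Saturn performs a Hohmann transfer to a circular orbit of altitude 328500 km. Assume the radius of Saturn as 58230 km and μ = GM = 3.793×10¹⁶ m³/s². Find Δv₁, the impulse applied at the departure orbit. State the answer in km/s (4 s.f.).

Δv ≈ 5.282 km/s

r₁ = 58230 + 37800 = 96030 km = 9.6030×10⁷ m.
r₂ = 58230 + 328500 = 386730 km = 3.8673×10⁸ m.
Transfer ellipse a_t = (r₁ + r₂)/2 = 2.414×10⁸ m.
At r₁: circular v_c1 = √(μ/r₁) = 19870 m/s; transfer-perikrone v_p = √[μ(2/r₁ − 1/a_t)] = 25160 m/s.
Δv₁ = v_p − v_c1 = 5282 m/s.
= 5.282 km/s.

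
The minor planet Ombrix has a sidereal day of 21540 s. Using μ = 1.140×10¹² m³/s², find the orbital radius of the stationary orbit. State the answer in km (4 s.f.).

A synchronous orbit has period T, so by Kepler's third law a = (μT²/4π²)^(1/3).
μT²/4π² = 1.140×10¹² × (2.154×10⁴)² / 39.48 = 1.340×10¹⁹ m³.
a = 2.375×10⁶ m = 2375.1 km.

r_sync ≈ 2375 km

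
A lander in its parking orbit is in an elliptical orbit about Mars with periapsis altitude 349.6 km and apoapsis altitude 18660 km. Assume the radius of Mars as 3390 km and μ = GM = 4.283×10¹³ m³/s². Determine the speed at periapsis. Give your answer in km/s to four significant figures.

v ≈ 4.425 km/s

r_p = 3390 + 349.6 = 3739.6 km = 3.7396×10⁶ m.
r_a = 3390 + 18660 = 22050 km = 2.2050×10⁷ m.
Semi-major axis a = (r_p + r_a)/2 = 12895 km = 1.289×10⁷ m.
Vis-viva: v² = μ(2/r − 1/a) = 4.283×10¹³ × (5.348×10⁻⁷ − 7.755×10⁻⁸) = 1.958×10⁷ m²/s².
v = 4425 m/s = 4.425 km/s.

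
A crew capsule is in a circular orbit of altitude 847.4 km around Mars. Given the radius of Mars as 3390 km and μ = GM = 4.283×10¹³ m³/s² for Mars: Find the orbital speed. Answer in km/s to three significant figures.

r = 3390 + 847.4 = 4237.4 km = 4.2374×10⁶ m.
For a circular orbit v = √(μ/r) = √(4.283×10¹³ / 4.237×10⁶) = √(1.011×10⁷) = 3179 m/s.
That is 3.179 km/s.

v ≈ 3.18 km/s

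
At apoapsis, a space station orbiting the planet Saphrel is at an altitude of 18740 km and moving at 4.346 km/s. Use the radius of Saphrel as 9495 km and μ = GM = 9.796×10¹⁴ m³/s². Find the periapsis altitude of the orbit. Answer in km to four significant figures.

r_a = 9495 + 18740 = 28235 km = 2.824×10⁷ m.
Specific energy ε = v²/2 − μ/r = -2.525×10⁷ J/kg, so a = −μ/(2ε) = 1.940×10⁷ m.
The apsides satisfy r_p + r_a = 2a, so the periapsis radius is 2a − r_a = 1.056×10⁷ m = 10560 km.
Periapsis altitude = 10560 − 9495 = 1065.0 km.

periapsis altitude ≈ 1065 km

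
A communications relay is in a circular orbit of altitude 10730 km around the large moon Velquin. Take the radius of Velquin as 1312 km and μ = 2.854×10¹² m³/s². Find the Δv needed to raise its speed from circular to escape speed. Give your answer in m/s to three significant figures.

Δv ≈ 202 m/s

r = 1312 + 10730 = 12042 km = 1.2042×10⁷ m.
Circular speed v_c = √(μ/r) = 486.8 m/s.
Escape speed v_esc = √(2μ/r) = √2 × v_c = 688.5 m/s.
Δv = v_esc − v_c = 201.7 m/s.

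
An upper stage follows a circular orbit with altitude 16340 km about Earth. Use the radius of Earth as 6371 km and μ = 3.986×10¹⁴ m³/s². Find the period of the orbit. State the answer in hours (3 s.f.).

r = 6371 + 16340 = 22711 km = 2.2711×10⁷ m.
Kepler's third law: T = 2π√(r³/μ) = 2π√((2.271×10⁷)³ / 3.986×10¹⁴).
r³/μ = 2.939×10⁷ s², so T = 2π × 5.421×10³ = 3.406×10⁴ s.
Converting: 3.406×10⁴ s ÷ 3600 = 9.462 hours.

T ≈ 9.46 hours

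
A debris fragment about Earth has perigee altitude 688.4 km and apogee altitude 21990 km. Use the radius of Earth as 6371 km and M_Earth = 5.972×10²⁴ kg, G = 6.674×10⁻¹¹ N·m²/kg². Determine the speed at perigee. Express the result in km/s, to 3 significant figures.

v ≈ 9.51 km/s

μ = GM = 6.674×10⁻¹¹ × 5.972×10²⁴ = 3.986×10¹⁴ m³/s².
r_p = 6371 + 688.4 = 7059.4 km = 7.0594×10⁶ m.
r_a = 6371 + 21990 = 28361 km = 2.8361×10⁷ m.
Semi-major axis a = (r_p + r_a)/2 = 17710 km = 1.771×10⁷ m.
Vis-viva: v² = μ(2/r − 1/a) = 3.986×10¹⁴ × (2.833×10⁻⁷ − 5.646×10⁻⁸) = 9.041×10⁷ m²/s².
v = 9509 m/s = 9.509 km/s.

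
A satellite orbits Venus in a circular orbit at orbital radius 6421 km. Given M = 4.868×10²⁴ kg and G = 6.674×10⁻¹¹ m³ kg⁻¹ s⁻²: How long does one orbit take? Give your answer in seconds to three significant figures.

T ≈ 5670 seconds

μ = GM = 6.674×10⁻¹¹ × 4.868×10²⁴ = 3.249×10¹⁴ m³/s².
r = 6421 km = 6.421×10⁶ m.
Kepler's third law: T = 2π√(r³/μ) = 2π√((6.421×10⁶)³ / 3.249×10¹⁴).
r³/μ = 8.148×10⁵ s², so T = 2π × 9.027×10² = 5.672×10³ s.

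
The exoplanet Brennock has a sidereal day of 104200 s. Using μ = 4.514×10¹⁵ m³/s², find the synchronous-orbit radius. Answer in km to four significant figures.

r_sync ≈ 1.075×10⁵ km

A synchronous orbit has period T, so by Kepler's third law a = (μT²/4π²)^(1/3).
μT²/4π² = 4.514×10¹⁵ × (1.042×10⁵)² / 39.48 = 1.241×10²⁴ m³.
a = 1.075×10⁸ m = 1.0748×10⁵ km.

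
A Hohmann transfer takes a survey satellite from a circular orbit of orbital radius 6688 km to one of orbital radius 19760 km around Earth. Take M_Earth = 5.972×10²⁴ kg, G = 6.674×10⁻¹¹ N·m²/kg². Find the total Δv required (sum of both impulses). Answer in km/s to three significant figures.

μ = GM = 6.674×10⁻¹¹ × 5.972×10²⁴ = 3.986×10¹⁴ m³/s².
r₁ = 6688 km = 6.688×10⁶ m.
r₂ = 19760 km = 1.976×10⁷ m.
Transfer ellipse a_t = (r₁ + r₂)/2 = 1.322×10⁷ m.
At r₁: circular v_c1 = √(μ/r₁) = 7720 m/s; transfer-perigee v_p = √[μ(2/r₁ − 1/a_t)] = 9437 m/s.
Δv₁ = v_p − v_c1 = 1717 m/s.
At r₂: circular v_c2 = √(μ/r₂) = 4491 m/s; transfer-apogee v_a = √[μ(2/r₂ − 1/a_t)] = 3194 m/s.
Δv₂ = v_c2 − v_a = 1297 m/s.
Total Δv = Δv₁ + Δv₂ = 3014 m/s = 3.014 km/s.

Δv_total ≈ 3.01 km/s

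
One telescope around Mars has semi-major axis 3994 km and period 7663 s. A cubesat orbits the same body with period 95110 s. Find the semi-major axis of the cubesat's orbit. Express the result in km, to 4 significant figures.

a₂ ≈ 21410 km

Kepler's third law: a³ ∝ T², so a₂ = a₁ (T₂/T₁)^(2/3).
T₂/T₁ = 12.41, (T₂/T₁)^(2/3) = 5.361.
a₂ = 3994 × 5.361 = 21410 km.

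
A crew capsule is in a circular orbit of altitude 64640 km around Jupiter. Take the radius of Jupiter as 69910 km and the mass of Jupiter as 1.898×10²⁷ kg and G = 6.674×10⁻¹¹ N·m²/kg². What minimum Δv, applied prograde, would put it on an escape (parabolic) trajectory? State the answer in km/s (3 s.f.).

Δv ≈ 12.7 km/s

μ = GM = 6.674×10⁻¹¹ × 1.898×10²⁷ = 1.267×10¹⁷ m³/s².
r = 69910 + 64640 = 134550 km = 1.3455×10⁸ m.
Circular speed v_c = √(μ/r) = 30680 m/s.
Escape speed v_esc = √(2μ/r) = √2 × v_c = 43390 m/s.
Δv = v_esc − v_c = 12710 m/s = 12.71 km/s.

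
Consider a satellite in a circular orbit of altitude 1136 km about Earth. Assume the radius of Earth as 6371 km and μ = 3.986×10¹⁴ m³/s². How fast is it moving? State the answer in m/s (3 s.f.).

v ≈ 7290 m/s

r = 6371 + 1136 = 7507.0 km = 7.5070×10⁶ m.
For a circular orbit v = √(μ/r) = √(3.986×10¹⁴ / 7.507×10⁶) = √(5.310×10⁷) = 7287 m/s.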